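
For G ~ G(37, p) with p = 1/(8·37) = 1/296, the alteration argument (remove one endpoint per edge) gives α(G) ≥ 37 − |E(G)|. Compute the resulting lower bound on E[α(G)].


E[|E(G)|] = C(37, 2)·p = 666 · (1/296) = 9/4.
E[α(G)] ≥ n − E[|E(G)|] = 37 − 9/4 = 139/4.
Numerically: ≈ 34.750000.
(This is only a lower bound; the true E[α(G)] may be larger.)

E[α(G)] ≥ 139/4 ≈ 34.750000.


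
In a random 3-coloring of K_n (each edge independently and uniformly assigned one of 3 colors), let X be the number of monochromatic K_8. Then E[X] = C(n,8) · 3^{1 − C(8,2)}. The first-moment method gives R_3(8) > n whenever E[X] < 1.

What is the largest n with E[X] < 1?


We need C(n, 8) · 3^{1 − 28} < 1, i.e. C(n, 8) < 3^{28 − 1} = 7625597484987.
Check values of n near the boundary:
  n = 152: C(152, 8) = 5859727868575; 5859727868575 < 7625597484987? YES
  n = 153: C(153, 8) = 6183023199255; 6183023199255 < 7625597484987? YES
  n = 154: C(154, 8) = 6521818990995; 6521818990995 < 7625597484987? YES
  n = 155: C(155, 8) = 6876747915675; 6876747915675 < 7625597484987? YES
  n = 156: C(156, 8) = 7248464019225; 7248464019225 < 7625597484987? YES
  n = 157: C(157, 8) = 7637643295425; 7637643295425 < 7625597484987? NO
The largest n with C(n, 8) < 7625597484987 is n = 156 (where E[X] = 805384891025/847288609443 ≈ 0.9505437). Hence R_3(8) > 156, i.e. R_3(8) ≥ 157.

Largest n = 156; hence R_3(8) > 156.


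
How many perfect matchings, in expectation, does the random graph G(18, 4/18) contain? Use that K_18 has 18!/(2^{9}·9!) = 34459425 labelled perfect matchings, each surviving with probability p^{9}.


K_18 has 18!/(2^{9}·9!) = 34459425 labelled perfect matchings.
For each such perfect matching H, let X_H = 1 if all 9 edges of H are present in G. Then P[X_H = 1] = p^{9} = (2/9)^{9} = 512/387420489.
Summing the indicators: E[X] = Σ_H E[X_H] = 34459425 · p^{9} = 34459425 · 512/387420489 = 217817600/4782969.
Numerically: E[X] ≈ 45.5.

E[X] = 34459425 · (2/9)^{9} = 217817600/4782969 ≈ 45.5.


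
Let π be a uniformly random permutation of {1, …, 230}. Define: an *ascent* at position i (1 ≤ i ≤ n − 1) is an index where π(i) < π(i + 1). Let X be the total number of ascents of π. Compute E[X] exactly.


Write X = Σ X_I over i = 1, …, 229, with X_I the indicator of one ascent.
There are 229 indicators.
For each fixed i, the pair (π(i), π(i+1)) is a uniformly random ordered pair of distinct values from {1, …, 230}; by symmetry P[π(i) < π(i+1)] = 1/2.
By linearity: E[X] = 229 · (1/2) = (230 − 1) · (1/2) = 229/2 ≈ 114.50000.

E[X] = 229/2 = 114.50000.


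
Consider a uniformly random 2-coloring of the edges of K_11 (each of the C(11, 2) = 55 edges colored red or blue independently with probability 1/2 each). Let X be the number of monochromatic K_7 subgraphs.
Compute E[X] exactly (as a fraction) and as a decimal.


Let X = Σ_S X_S over the C(11, 7) = 330 subsets S of size 7, where X_S = 1 if the K_7 on S is monochromatic.
For a fixed S, the K_7 on S has C(7, 2) = 21 edges. P[all 21 edges red] = (1/2)^21, and likewise for blue, so P[monochromatic] = 2·(1/2)^21 = 2^{1 − 21} = 1/1048576.
By linearity: E[X] = C(11, 7) · 2^{1 − 21} = 330 · 1/1048576 = 165/524288.
Numerically: E[X] ≈ 0.000315.

E[X] = C(11,7)·2^(1−C(7,2)) = 165/524288 ≈ 0.000315.


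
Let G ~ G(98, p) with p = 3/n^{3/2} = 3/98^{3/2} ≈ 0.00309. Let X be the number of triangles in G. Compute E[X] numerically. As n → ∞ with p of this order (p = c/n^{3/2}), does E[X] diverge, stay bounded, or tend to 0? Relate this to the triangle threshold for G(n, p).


Number of potential triangles: C(98, 3) = 152096.
Each occurs with probability p³ ≈ (0.00309)³ ≈ 2.95697e-08.
By linearity: E[X] = C(98, 3)·p³ ≈ 152096 · 2.95697e-08 ≈ 0.004.
Since α = 3/2 > 1, p = c/n^{3/2} = o(1/n) is below the triangle threshold p ~ 1/n. Asymptotically E[X] ~ (c³/6)·n^{3(1−α)} = (3³/6)·n^{-1.5} → 0, so by Markov's inequality G has no triangles w.h.p.

E[X] ≈ 0.004; in regime p = Θ(1/n^{3/2}) E[X] tends to 0 (below the triangle threshold p ~ 1/n).


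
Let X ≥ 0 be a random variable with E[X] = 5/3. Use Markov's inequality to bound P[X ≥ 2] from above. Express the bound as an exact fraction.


μ = E[X] = 5/3, a = 2.
Markov: P[X ≥ 2] ≤ μ/a = (5/3)/2 = 5/6.
Numerically: ≈ 0.833333.
(Since a = 2 > μ = 1.666667, the bound 5/6 is < 1 and informative.)

P[X ≥ 2] ≤ 5/6 ≈ 0.833333.


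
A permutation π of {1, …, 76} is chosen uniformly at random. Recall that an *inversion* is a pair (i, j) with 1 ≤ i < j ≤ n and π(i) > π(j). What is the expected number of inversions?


Write X = Σ X_I over the C(76, 2) = 2850 pairs i < j, with X_I the indicator of one inversion.
There are 2850 indicators.
For each fixed pair i < j, the values π(i) and π(j) are two distinct elements of {1, …, 76} in uniformly random order; by symmetry P[π(i) > π(j)] = 1/2.
By linearity: E[X] = 2850 · (1/2) = C(76, 2) · (1/2) = 2850/2 = 1425 ≈ 1425.0000.

E[X] = 1425 = 1425.0000.


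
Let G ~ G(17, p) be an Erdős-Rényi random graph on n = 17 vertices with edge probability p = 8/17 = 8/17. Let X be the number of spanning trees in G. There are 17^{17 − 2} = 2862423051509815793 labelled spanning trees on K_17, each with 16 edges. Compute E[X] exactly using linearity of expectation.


K_17 has 17^{17 − 2} = 2862423051509815793 labelled spanning trees.
For each such spanning tree H, let X_H = 1 if all 16 edges of H are present in G. Then P[X_H = 1] = p^{16} = (8/17)^{16} = 281474976710656/48661191875666868481.
By linearity: E[X] = Σ_H E[X_H] = 2862423051509815793 · p^{16} = 2862423051509815793 · 281474976710656/48661191875666868481 = 281474976710656/17.
Numerically: E[X] ≈ 1.656e+13.

E[X] = 2862423051509815793 · (8/17)^{16} = 281474976710656/17 ≈ 1.656e+13.


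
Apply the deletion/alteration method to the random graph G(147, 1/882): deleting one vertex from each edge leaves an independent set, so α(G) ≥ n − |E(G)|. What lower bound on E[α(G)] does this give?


E[|E(G)|] = C(147, 2)·p = 10731 · (1/882) = 73/6.
E[α(G)] ≥ n − E[|E(G)|] = 147 − 73/6 = 809/6.
Numerically: ≈ 134.83333.
(This is only a lower bound; the true E[α(G)] may be larger.)

E[α(G)] ≥ 809/6 ≈ 134.83333.


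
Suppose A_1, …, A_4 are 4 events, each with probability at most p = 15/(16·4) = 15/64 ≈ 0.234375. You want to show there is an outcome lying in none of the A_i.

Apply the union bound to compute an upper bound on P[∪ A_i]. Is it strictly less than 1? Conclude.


Union bound: P[∪_{i=1}^{4} A_i] ≤ Σ_i P[A_i] ≤ 4·p = 4·(15/64) = 15/16.
Numerically: 15/16 ≈ 0.937500.
Is 15/16 < 1? YES.
Since P[∪ A_i] ≤ 15/16 < 1, the complement has P[∩ A_i^c] ≥ 1 − 15/16 = 1/16 > 0, so some outcome avoids every A_i.

4·p = 15/16 ≈ 0.937500; existence CERTIFIED by the union bound.


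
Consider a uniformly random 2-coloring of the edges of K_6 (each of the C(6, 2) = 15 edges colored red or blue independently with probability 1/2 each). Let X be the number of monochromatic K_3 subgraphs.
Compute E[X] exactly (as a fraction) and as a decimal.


Let X = Σ_S X_S over the C(6, 3) = 20 subsets S of size 3, where X_S = 1 if the K_3 on S is monochromatic.
For a fixed S, the K_3 on S has C(3, 2) = 3 edges. P[all 3 edges red] = (1/2)^3, and likewise for blue, so P[monochromatic] = 2·(1/2)^3 = 2^{1 − 3} = 1/4.
By linearity of expectation: E[X] = C(6, 3) · 2^{1 − 3} = 20 · 1/4 = 5.
Numerically: E[X] ≈ 5.0000.

E[X] = C(6,3)·2^(1−C(3,2)) = 5 ≈ 5.0000.


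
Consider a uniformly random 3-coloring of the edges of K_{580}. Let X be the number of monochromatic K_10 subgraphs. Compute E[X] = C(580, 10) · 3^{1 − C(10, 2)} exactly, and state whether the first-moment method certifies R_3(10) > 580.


E[X] = C(580, 10) · 3^{1 − 45} = 1098085496704252547920 · 3^{−44} = 1098085496704252547920/984770902183611232881.
As a reduced fraction: E[X] = 1098085496704252547920/984770902183611232881 ≈ 1.1150670.
Is E[X] < 1? NO.
Since E[X] ≥ 1, the first-moment bound is inconclusive at n = 580; it does NOT by itself certify R_3(10) > 580.

E[X] = 1098085496704252547920/984770902183611232881 ≈ 1.1150670; E[X] ≥ 1; first-moment method inconclusive here.


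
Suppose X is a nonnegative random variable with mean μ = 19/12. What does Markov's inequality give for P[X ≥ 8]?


μ = E[X] = 19/12, a = 8.
Markov: P[X ≥ 8] ≤ μ/a = (19/12)/8 = 19/96.
Numerically: ≈ 0.198.
(Since a = 8 > μ = 1.583, the bound 19/96 is < 1 and informative.)

P[X ≥ 8] ≤ 19/96 ≈ 0.198.


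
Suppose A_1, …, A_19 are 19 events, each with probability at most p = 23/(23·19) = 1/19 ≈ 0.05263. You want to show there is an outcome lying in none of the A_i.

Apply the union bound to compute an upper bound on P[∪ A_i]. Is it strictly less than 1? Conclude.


Union bound: P[∪_{i=1}^{19} A_i] ≤ Σ_i P[A_i] ≤ 19·p = 19·(1/19) = 1.
Numerically: 1 ≈ 1.00000.
Is 1 < 1? NO.
Since the bound 1 is ≥ 1, the union bound is uninformative here; it does NOT by itself certify existence.

19·p = 1 ≈ 1.00000; existence NOT certified by the union bound.


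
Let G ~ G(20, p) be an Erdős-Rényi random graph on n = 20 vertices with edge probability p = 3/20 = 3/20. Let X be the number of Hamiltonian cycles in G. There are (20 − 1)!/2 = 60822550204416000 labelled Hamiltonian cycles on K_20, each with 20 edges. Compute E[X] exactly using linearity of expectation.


K_20 has (20 − 1)!/2 = 60822550204416000 labelled Hamiltonian cycles.
For each such Hamiltonian cycle H, let X_H = 1 if all 20 edges of H are present in G. Then P[X_H = 1] = p^{20} = (3/20)^{20} = 3486784401/104857600000000000000000000.
By linearity of expectation: E[X] = Σ_H E[X_H] = 60822550204416000 · p^{20} = 60822550204416000 · 3486784401/104857600000000000000000000 = 51776152168407487821/25600000000000000000.
Numerically: E[X] ≈ 2.023.

E[X] = 60822550204416000 · (3/20)^{20} = 51776152168407487821/25600000000000000000 ≈ 2.023.


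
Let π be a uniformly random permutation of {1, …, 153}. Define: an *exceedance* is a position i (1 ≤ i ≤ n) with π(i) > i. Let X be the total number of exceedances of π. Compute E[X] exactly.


Write X = Σ_{i=1}^{153} X_i, where X_i = 1_{π(i) > i}.
For each fixed i, π(i) is uniform over {1, …, 153} (marginal of a uniform permutation), so P[π(i) > i] = (n − i)/n. Summing: Σ_{i=1}^{153} (n − i)/n = (0 + 1 + … + 152)/153 = 153(153 − 1)/(2·153) = (153 − 1)/2.
Hence E[X] = Σ_{i=1}^{153} (153 − i)/153 = 76 ≈ 76.000000.

E[X] = 76 = 76.000000.


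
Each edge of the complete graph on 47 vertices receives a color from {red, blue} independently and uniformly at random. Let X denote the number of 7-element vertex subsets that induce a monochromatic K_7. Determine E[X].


Let X = Σ_S X_S over the C(47, 7) = 62891499 subsets S of size 7, where X_S = 1 if the K_7 on S is monochromatic.
For a fixed S, the K_7 on S has C(7, 2) = 21 edges. P[all 21 edges red] = (1/2)^21, and likewise for blue, so P[monochromatic] = 2·(1/2)^21 = 2^{1 − 21} = 1/1048576.
By linearity of expectation: E[X] = C(47, 7) · 2^{1 − 21} = 62891499 · 1/1048576 = 62891499/1048576.
Numerically: E[X] ≈ 59.978007.

E[X] = C(47,7)·2^(1−C(7,2)) = 62891499/1048576 ≈ 59.978007.


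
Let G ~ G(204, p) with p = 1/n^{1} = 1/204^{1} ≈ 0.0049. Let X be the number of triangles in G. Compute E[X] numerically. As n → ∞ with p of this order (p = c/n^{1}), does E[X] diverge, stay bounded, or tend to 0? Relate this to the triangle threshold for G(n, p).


Number of potential triangles: C(204, 3) = 1394204.
Each occurs with probability p³ ≈ (0.0049)³ ≈ 1.17790e-07.
By linearity: E[X] = C(204, 3)·p³ ≈ 1394204 · 1.17790e-07 ≈ 0.164.
Here α = 1, so p = 1/n is exactly at the triangle threshold p ~ 1/n. Asymptotically E[X] → c³/6 = 1³/6 = 1/6 ≈ 0.167, a bounded constant. In this regime the triangle count is asymptotically Poisson(c³/6).

E[X] ≈ 0.164; in regime p = Θ(1/n^{1}) E[X] stays bounded (at the triangle threshold p ~ 1/n).


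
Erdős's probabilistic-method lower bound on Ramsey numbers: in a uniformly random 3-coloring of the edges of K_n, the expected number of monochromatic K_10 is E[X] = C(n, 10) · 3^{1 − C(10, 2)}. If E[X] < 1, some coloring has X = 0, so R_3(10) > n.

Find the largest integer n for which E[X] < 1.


We need C(n, 10) · 3^{1 − 45} < 1, i.e. C(n, 10) < 3^{45 − 1} = 984770902183611232881.
Check values of n near the boundary:
  n = 572: C(572, 10) = 954640815642161682606; 954640815642161682606 < 984770902183611232881? YES
  n = 573: C(573, 10) = 971597135635805762226; 971597135635805762226 < 984770902183611232881? YES
  n = 574: C(574, 10) = 988824035203816502691; 988824035203816502691 < 984770902183611232881? NO
The largest n with C(n, 10) < 984770902183611232881 is n = 573 (where E[X] = 35985079097622435638/36472996377170786403 ≈ 0.98662). Hence R_3(10) > 573, i.e. R_3(10) ≥ 574.

Largest n = 573; hence R_3(10) > 573.


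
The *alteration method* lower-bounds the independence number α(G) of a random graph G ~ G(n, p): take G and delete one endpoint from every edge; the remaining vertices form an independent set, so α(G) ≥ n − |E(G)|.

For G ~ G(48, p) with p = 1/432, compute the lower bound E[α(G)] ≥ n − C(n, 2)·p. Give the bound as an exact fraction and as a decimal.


E[|E(G)|] = C(48, 2)·p = 1128 · (1/432) = 47/18.
E[α(G)] ≥ n − E[|E(G)|] = 48 − 47/18 = 817/18.
Numerically: ≈ 45.389.
(This is only a lower bound; the true E[α(G)] may be larger.)

E[α(G)] ≥ 817/18 ≈ 45.389.


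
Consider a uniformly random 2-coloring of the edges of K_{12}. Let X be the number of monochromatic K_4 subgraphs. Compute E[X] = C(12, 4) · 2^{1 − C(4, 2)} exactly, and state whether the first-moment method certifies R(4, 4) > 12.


E[X] = C(12, 4) · 2^{1 − 6} = 495 · 2^{−5} = 495/32.
As a reduced fraction: E[X] = 495/32 ≈ 15.468750.
Is E[X] < 1? NO.
Since E[X] ≥ 1, the first-moment bound is inconclusive at n = 12; it does NOT by itself certify R(4, 4) > 12.

E[X] = 495/32 ≈ 15.468750; E[X] ≥ 1; first-moment method inconclusive here.


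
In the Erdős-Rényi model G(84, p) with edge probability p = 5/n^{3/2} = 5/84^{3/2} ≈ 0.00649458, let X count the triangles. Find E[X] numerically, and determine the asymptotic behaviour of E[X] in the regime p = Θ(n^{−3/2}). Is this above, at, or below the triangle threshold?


Number of potential triangles: C(84, 3) = 95284.
Each occurs with probability p³ ≈ (0.00649458)³ ≈ 2.73938596e-07.
By linearity: E[X] = C(84, 3)·p³ ≈ 95284 · 2.73938596e-07 ≈ 0.026102.
Since α = 3/2 > 1, p = c/n^{3/2} = o(1/n) is below the triangle threshold p ~ 1/n. Asymptotically E[X] ~ (c³/6)·n^{3(1−α)} = (5³/6)·n^{-1.5} → 0, so by Markov's inequality G has no triangles w.h.p.

E[X] ≈ 0.026102; in regime p = Θ(1/n^{3/2}) E[X] tends to 0 (below the triangle threshold p ~ 1/n).


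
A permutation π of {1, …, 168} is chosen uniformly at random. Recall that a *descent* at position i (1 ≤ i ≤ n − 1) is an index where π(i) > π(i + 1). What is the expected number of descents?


Write X = Σ X_I over i = 1, …, 167, with X_I the indicator of one descent.
There are 167 indicators.
For each fixed i, the pair (π(i), π(i+1)) is a uniformly random ordered pair of distinct values from {1, …, 168}; by symmetry P[π(i) > π(i+1)] = 1/2.
By linearity: E[X] = 167 · (1/2) = (168 − 1) · (1/2) = 167/2 ≈ 83.50000.

E[X] = 167/2 = 83.50000.


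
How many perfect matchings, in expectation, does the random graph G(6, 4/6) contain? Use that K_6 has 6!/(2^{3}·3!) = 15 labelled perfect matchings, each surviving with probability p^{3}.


K_6 has 6!/(2^{3}·3!) = 15 labelled perfect matchings.
For each such perfect matching H, let X_H = 1 if all 3 edges of H are present in G. Then P[X_H = 1] = p^{3} = (2/3)^{3} = 8/27.
By linearity of expectation: E[X] = Σ_H E[X_H] = 15 · p^{3} = 15 · 8/27 = 40/9.
Numerically: E[X] ≈ 4.4444.

E[X] = 15 · (2/3)^{3} = 40/9 ≈ 4.4444.


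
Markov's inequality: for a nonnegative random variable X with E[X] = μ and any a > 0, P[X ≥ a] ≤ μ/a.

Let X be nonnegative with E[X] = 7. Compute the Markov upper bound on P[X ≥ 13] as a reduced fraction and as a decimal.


μ = E[X] = 7, a = 13.
Markov: P[X ≥ 13] ≤ μ/a = (7)/13 = 7/13.
Numerically: ≈ 0.538462.
(Since a = 13 > μ = 7.000000, the bound 7/13 is < 1 and informative.)

P[X ≥ 13] ≤ 7/13 ≈ 0.538462.


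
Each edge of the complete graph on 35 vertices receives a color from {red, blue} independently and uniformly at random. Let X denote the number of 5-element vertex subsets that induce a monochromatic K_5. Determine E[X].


Let X = Σ_S X_S over the C(35, 5) = 324632 subsets S of size 5, where X_S = 1 if the K_5 on S is monochromatic.
For a fixed S, the K_5 on S has C(5, 2) = 10 edges. P[all 10 edges red] = (1/2)^10, and likewise for blue, so P[monochromatic] = 2·(1/2)^10 = 2^{1 − 10} = 1/512.
By linearity: E[X] = C(35, 5) · 2^{1 − 10} = 324632 · 1/512 = 40579/64.
Numerically: E[X] ≈ 634.0469.

E[X] = C(35,5)·2^(1−C(5,2)) = 40579/64 ≈ 634.0469.


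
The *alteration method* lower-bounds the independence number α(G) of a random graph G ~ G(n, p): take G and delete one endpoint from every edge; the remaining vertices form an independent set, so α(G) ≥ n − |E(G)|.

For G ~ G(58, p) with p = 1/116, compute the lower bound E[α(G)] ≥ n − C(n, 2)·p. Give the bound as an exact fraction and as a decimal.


E[|E(G)|] = C(58, 2)·p = 1653 · (1/116) = 57/4.
E[α(G)] ≥ n − E[|E(G)|] = 58 − 57/4 = 175/4.
Numerically: ≈ 43.750000.
(This is only a lower bound; the true E[α(G)] may be larger.)

E[α(G)] ≥ 175/4 ≈ 43.750000.


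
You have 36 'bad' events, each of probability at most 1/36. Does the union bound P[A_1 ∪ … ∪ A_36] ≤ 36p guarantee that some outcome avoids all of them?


Union bound: P[∪_{i=1}^{36} A_i] ≤ Σ_i P[A_i] ≤ 36·p = 36·(1/36) = 1.
Numerically: 1 ≈ 1.00000.
Is 1 < 1? NO.
Since the bound 1 is ≥ 1, the union bound is uninformative here; it does NOT by itself certify existence.

36·p = 1 ≈ 1.00000; existence NOT certified by the union bound.


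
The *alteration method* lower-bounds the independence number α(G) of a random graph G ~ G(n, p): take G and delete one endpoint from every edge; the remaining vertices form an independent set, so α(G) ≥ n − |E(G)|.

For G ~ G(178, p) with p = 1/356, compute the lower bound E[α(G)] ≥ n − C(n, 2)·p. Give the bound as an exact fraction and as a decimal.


E[|E(G)|] = C(178, 2)·p = 15753 · (1/356) = 177/4.
E[α(G)] ≥ n − E[|E(G)|] = 178 − 177/4 = 535/4.
Numerically: ≈ 133.75000.
(This is only a lower bound; the true E[α(G)] may be larger.)

E[α(G)] ≥ 535/4 ≈ 133.75000.


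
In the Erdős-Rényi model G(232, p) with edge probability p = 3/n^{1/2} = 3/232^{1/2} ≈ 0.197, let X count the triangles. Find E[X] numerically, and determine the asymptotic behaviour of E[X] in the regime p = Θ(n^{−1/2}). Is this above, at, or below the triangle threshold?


Number of potential triangles: C(232, 3) = 2054360.
Each occurs with probability p³ ≈ (0.197)³ ≈ 7.64068e-03.
By linearity: E[X] = C(232, 3)·p³ ≈ 2054360 · 7.64068e-03 ≈ 15696.699.
Since α = 1/2 < 1, p = c/n^{1/2} ≫ 1/n is above the triangle threshold p ~ 1/n. Asymptotically E[X] ~ (c³/6)·n^{3(1−α)} = (3³/6)·n^{1.5} → ∞; triangles are abundant w.h.p.

E[X] ≈ 15696.699; in regime p = Θ(1/n^{1/2}) E[X] diverges (above the triangle threshold p ~ 1/n).


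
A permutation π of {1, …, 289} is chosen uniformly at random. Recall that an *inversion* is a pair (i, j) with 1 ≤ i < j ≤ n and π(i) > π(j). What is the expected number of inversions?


Write X = Σ X_I over the C(289, 2) = 41616 pairs i < j, with X_I the indicator of one inversion.
There are 41616 indicators.
For each fixed pair i < j, the values π(i) and π(j) are two distinct elements of {1, …, 289} in uniformly random order; by symmetry P[π(i) > π(j)] = 1/2.
By linearity: E[X] = 41616 · (1/2) = C(289, 2) · (1/2) = 41616/2 = 20808 ≈ 20808.0000.

E[X] = 20808 = 20808.0000.


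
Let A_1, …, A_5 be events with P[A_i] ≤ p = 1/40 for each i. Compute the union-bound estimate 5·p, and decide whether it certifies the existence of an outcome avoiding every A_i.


Union bound: P[∪_{i=1}^{5} A_i] ≤ Σ_i P[A_i] ≤ 5·p = 5·(1/40) = 1/8.
Numerically: 1/8 ≈ 0.1250.
Is 1/8 < 1? YES.
Since P[∪ A_i] ≤ 1/8 < 1, the complement has P[∩ A_i^c] ≥ 1 − 1/8 = 7/8 > 0, so some outcome avoids every A_i.

5·p = 1/8 ≈ 0.1250; existence CERTIFIED by the union bound.


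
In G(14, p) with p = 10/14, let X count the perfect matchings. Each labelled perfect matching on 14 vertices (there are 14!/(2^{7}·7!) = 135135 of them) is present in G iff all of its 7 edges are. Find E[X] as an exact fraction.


K_14 has 14!/(2^{7}·7!) = 135135 labelled perfect matchings.
For each such perfect matching H, let X_H = 1 if all 7 edges of H are present in G. Then P[X_H = 1] = p^{7} = (5/7)^{7} = 78125/823543.
By linearity: E[X] = Σ_H E[X_H] = 135135 · p^{7} = 135135 · 78125/823543 = 1508203125/117649.
Numerically: E[X] ≈ 12820.

E[X] = 135135 · (5/7)^{7} = 1508203125/117649 ≈ 12820.


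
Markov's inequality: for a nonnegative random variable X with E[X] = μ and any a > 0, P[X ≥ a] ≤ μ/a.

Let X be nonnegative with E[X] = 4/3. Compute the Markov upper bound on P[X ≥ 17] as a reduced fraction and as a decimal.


μ = E[X] = 4/3, a = 17.
Markov: P[X ≥ 17] ≤ μ/a = (4/3)/17 = 4/51.
Numerically: ≈ 0.0784.
(Since a = 17 > μ = 1.3333, the bound 4/51 is < 1 and informative.)

P[X ≥ 17] ≤ 4/51 ≈ 0.0784.


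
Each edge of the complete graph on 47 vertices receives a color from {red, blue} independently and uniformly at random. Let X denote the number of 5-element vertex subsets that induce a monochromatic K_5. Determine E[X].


Let X = Σ_S X_S over the C(47, 5) = 1533939 subsets S of size 5, where X_S = 1 if the K_5 on S is monochromatic.
For a fixed S, the K_5 on S has C(5, 2) = 10 edges. P[all 10 edges red] = (1/2)^10, and likewise for blue, so P[monochromatic] = 2·(1/2)^10 = 2^{1 − 10} = 1/512.
By linearity: E[X] = C(47, 5) · 2^{1 − 10} = 1533939 · 1/512 = 1533939/512.
Numerically: E[X] ≈ 2995.975.

E[X] = C(47,5)·2^(1−C(5,2)) = 1533939/512 ≈ 2995.975.


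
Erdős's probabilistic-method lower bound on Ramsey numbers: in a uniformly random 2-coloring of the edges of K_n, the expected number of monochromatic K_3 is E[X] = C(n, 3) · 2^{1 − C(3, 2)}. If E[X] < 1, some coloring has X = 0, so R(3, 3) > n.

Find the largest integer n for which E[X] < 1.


We need C(n, 3) · 2^{1 − 3} < 1, i.e. C(n, 3) < 2^{3 − 1} = 4.
Check values of n near the boundary:
  n = 3: C(3, 3) = 1; 1 < 4? YES
  n = 4: C(4, 3) = 4; 4 < 4? NO
The largest n with C(n, 3) < 4 is n = 3 (where E[X] = 1/4 ≈ 0.250000). Hence R(3, 3) > 3, i.e. R(3, 3) ≥ 4.

Largest n = 3; hence R(3, 3) > 3.


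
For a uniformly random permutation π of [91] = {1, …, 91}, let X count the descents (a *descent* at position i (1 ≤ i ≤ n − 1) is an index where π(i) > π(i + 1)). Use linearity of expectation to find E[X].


Write X = Σ X_I over i = 1, …, 90, with X_I the indicator of one descent.
There are 90 indicators.
For each fixed i, the pair (π(i), π(i+1)) is a uniformly random ordered pair of distinct values from {1, …, 91}; by symmetry P[π(i) > π(i+1)] = 1/2.
By linearity: E[X] = 90 · (1/2) = (91 − 1) · (1/2) = 45 ≈ 45.000000.

E[X] = 45 = 45.000000.


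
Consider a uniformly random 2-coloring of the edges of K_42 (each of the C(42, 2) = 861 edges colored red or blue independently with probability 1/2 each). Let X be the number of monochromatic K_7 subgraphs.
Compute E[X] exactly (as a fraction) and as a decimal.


Let X = Σ_S X_S over the C(42, 7) = 26978328 subsets S of size 7, where X_S = 1 if the K_7 on S is monochromatic.
For a fixed S, the K_7 on S has C(7, 2) = 21 edges. P[all 21 edges red] = (1/2)^21, and likewise for blue, so P[monochromatic] = 2·(1/2)^21 = 2^{1 − 21} = 1/1048576.
By linearity: E[X] = C(42, 7) · 2^{1 − 21} = 26978328 · 1/1048576 = 3372291/131072.
Numerically: E[X] ≈ 25.72854.

E[X] = C(42,7)·2^(1−C(7,2)) = 3372291/131072 ≈ 25.72854.


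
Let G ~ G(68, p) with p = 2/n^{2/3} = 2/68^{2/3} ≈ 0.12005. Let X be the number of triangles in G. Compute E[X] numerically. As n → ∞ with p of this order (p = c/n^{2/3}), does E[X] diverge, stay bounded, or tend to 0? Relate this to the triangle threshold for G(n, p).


Number of potential triangles: C(68, 3) = 50116.
Each occurs with probability p³ ≈ (0.12005)³ ≈ 1.7301038e-03.
By linearity: E[X] = C(68, 3)·p³ ≈ 50116 · 1.7301038e-03 ≈ 86.70588.
Since α = 2/3 < 1, p = c/n^{2/3} ≫ 1/n is above the triangle threshold p ~ 1/n. Asymptotically E[X] ~ (c³/6)·n^{3(1−α)} = (2³/6)·n^{1} → ∞; triangles are abundant w.h.p.

E[X] ≈ 86.70588; in regime p = Θ(1/n^{2/3}) E[X] diverges (above the triangle threshold p ~ 1/n).


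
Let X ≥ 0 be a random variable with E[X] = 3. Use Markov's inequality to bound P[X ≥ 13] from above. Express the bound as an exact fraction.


μ = E[X] = 3, a = 13.
Markov: P[X ≥ 13] ≤ μ/a = (3)/13 = 3/13.
Numerically: ≈ 0.23077.
(Since a = 13 > μ = 3.00000, the bound 3/13 is < 1 and informative.)

P[X ≥ 13] ≤ 3/13 ≈ 0.23077.


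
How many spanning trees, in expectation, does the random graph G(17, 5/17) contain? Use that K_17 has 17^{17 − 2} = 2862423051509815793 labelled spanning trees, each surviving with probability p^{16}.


K_17 has 17^{17 − 2} = 2862423051509815793 labelled spanning trees.
For each such spanning tree H, let X_H = 1 if all 16 edges of H are present in G. Then P[X_H = 1] = p^{16} = (5/17)^{16} = 152587890625/48661191875666868481.
By linearity of expectation: E[X] = Σ_H E[X_H] = 2862423051509815793 · p^{16} = 2862423051509815793 · 152587890625/48661191875666868481 = 152587890625/17.
Numerically: E[X] ≈ 8.97576e+09.

E[X] = 2862423051509815793 · (5/17)^{16} = 152587890625/17 ≈ 8.97576e+09.


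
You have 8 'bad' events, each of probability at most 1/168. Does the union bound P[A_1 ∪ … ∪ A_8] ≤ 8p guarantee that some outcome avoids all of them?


Union bound: P[∪_{i=1}^{8} A_i] ≤ Σ_i P[A_i] ≤ 8·p = 8·(1/168) = 1/21.
Numerically: 1/21 ≈ 0.0476.
Is 1/21 < 1? YES.
Since P[∪ A_i] ≤ 1/21 < 1, the complement has P[∩ A_i^c] ≥ 1 − 1/21 = 20/21 > 0, so some outcome avoids every A_i.

8·p = 1/21 ≈ 0.0476; existence CERTIFIED by the union bound.


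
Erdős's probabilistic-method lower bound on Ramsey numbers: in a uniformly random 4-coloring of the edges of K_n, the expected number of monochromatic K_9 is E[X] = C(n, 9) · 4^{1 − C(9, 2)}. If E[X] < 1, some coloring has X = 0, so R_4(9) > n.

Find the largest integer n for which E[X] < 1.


We need C(n, 9) · 4^{1 − 36} < 1, i.e. C(n, 9) < 4^{36 − 1} = 1180591620717411303424.
Check values of n near the boundary:
  n = 910: C(910, 9) = 1133378248346922788210; 1133378248346922788210 < 1180591620717411303424? YES
  n = 911: C(911, 9) = 1144686900492291197405; 1144686900492291197405 < 1180591620717411303424? YES
  n = 912: C(912, 9) = 1156095740032081475120; 1156095740032081475120 < 1180591620717411303424? YES
  n = 913: C(913, 9) = 1167605542753639808390; 1167605542753639808390 < 1180591620717411303424? YES
  n = 914: C(914, 9) = 1179217089587653905932; 1179217089587653905932 < 1180591620717411303424? YES
  n = 915: C(915, 9) = 1190931166636537885130; 1190931166636537885130 < 1180591620717411303424? NO
The largest n with C(n, 9) < 1180591620717411303424 is n = 914 (where E[X] = 294804272396913476483/295147905179352825856 ≈ 0.99884). Hence R_4(9) > 914, i.e. R_4(9) ≥ 915.

Largest n = 914; hence R_4(9) > 914.


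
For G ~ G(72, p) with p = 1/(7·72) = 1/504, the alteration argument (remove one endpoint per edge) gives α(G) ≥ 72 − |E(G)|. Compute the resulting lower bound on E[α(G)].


E[|E(G)|] = C(72, 2)·p = 2556 · (1/504) = 71/14.
E[α(G)] ≥ n − E[|E(G)|] = 72 − 71/14 = 937/14.
Numerically: ≈ 66.929.
(This is only a lower bound; the true E[α(G)] may be larger.)

E[α(G)] ≥ 937/14 ≈ 66.929.


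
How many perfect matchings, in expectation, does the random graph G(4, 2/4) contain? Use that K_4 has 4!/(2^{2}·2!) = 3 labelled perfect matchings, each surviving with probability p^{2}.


K_4 has 4!/(2^{2}·2!) = 3 labelled perfect matchings.
For each such perfect matching H, let X_H = 1 if all 2 edges of H are present in G. Then P[X_H = 1] = p^{2} = (1/2)^{2} = 1/4.
By linearity: E[X] = Σ_H E[X_H] = 3 · p^{2} = 3 · 1/4 = 3/4.
Numerically: E[X] ≈ 0.75.

E[X] = 3 · (1/2)^{2} = 3/4 ≈ 0.75.


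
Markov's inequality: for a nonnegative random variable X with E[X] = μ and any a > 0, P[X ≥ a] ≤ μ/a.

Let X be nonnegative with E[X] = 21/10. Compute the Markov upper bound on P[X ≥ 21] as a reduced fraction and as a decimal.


μ = E[X] = 21/10, a = 21.
Markov: P[X ≥ 21] ≤ μ/a = (21/10)/21 = 1/10.
Numerically: ≈ 0.100000.
(Since a = 21 > μ = 2.100000, the bound 1/10 is < 1 and informative.)

P[X ≥ 21] ≤ 1/10 ≈ 0.100000.


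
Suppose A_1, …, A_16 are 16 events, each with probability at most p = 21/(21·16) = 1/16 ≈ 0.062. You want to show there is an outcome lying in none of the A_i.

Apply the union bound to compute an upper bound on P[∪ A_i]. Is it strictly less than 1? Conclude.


Union bound: P[∪_{i=1}^{16} A_i] ≤ Σ_i P[A_i] ≤ 16·p = 16·(1/16) = 1.
Numerically: 1 ≈ 1.000.
Is 1 < 1? NO.
Since the bound 1 is ≥ 1, the union bound is uninformative here; it does NOT by itself certify existence.

16·p = 1 ≈ 1.000; existence NOT certified by the union bound.


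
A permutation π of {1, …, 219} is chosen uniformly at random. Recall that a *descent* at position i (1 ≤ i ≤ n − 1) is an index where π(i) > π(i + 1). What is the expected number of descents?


Write X = Σ X_I over i = 1, …, 218, with X_I the indicator of one descent.
There are 218 indicators.
For each fixed i, the pair (π(i), π(i+1)) is a uniformly random ordered pair of distinct values from {1, …, 219}; by symmetry P[π(i) > π(i+1)] = 1/2.
By linearity: E[X] = 218 · (1/2) = (219 − 1) · (1/2) = 109 ≈ 109.000000.

E[X] = 109 = 109.000000.


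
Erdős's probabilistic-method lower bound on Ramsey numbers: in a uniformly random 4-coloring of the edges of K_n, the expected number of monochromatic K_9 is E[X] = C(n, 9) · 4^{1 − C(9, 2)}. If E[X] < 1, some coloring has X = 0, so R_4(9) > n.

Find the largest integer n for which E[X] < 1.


We need C(n, 9) · 4^{1 − 36} < 1, i.e. C(n, 9) < 4^{36 − 1} = 1180591620717411303424.
Check values of n near the boundary:
  n = 909: C(909, 9) = 1122169012923711463931; 1122169012923711463931 < 1180591620717411303424? YES
  n = 910: C(910, 9) = 1133378248346922788210; 1133378248346922788210 < 1180591620717411303424? YES
  n = 911: C(911, 9) = 1144686900492291197405; 1144686900492291197405 < 1180591620717411303424? YES
  n = 912: C(912, 9) = 1156095740032081475120; 1156095740032081475120 < 1180591620717411303424? YES
  n = 913: C(913, 9) = 1167605542753639808390; 1167605542753639808390 < 1180591620717411303424? YES
  n = 914: C(914, 9) = 1179217089587653905932; 1179217089587653905932 < 1180591620717411303424? YES
  n = 915: C(915, 9) = 1190931166636537885130; 1190931166636537885130 < 1180591620717411303424? NO
  n = 916: C(916, 9) = 1202748565202942340440; 1202748565202942340440 < 1180591620717411303424? NO
  n = 917: C(917, 9) = 1214670081818390006810; 1214670081818390006810 < 1180591620717411303424? NO
The largest n with C(n, 9) < 1180591620717411303424 is n = 914 (where E[X] = 294804272396913476483/295147905179352825856 ≈ 0.998836). Hence R_4(9) > 914, i.e. R_4(9) ≥ 915.

Largest n = 914; hence R_4(9) > 914.


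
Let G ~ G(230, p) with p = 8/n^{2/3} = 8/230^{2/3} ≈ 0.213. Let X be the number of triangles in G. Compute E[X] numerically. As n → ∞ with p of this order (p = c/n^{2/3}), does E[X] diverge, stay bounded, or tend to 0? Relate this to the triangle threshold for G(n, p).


Number of potential triangles: C(230, 3) = 2001460.
Each occurs with probability p³ ≈ (0.213)³ ≈ 9.67864e-03.
By linearity: E[X] = C(230, 3)·p³ ≈ 2001460 · 9.67864e-03 ≈ 19371.409.
Since α = 2/3 < 1, p = c/n^{2/3} ≫ 1/n is above the triangle threshold p ~ 1/n. Asymptotically E[X] ~ (c³/6)·n^{3(1−α)} = (8³/6)·n^{1} → ∞; triangles are abundant w.h.p.

E[X] ≈ 19371.409; in regime p = Θ(1/n^{2/3}) E[X] diverges (above the triangle threshold p ~ 1/n).


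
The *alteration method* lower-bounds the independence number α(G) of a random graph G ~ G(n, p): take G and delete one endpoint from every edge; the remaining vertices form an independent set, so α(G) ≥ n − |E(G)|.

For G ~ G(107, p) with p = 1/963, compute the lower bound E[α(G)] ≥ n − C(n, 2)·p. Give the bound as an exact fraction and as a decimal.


E[|E(G)|] = C(107, 2)·p = 5671 · (1/963) = 53/9.
E[α(G)] ≥ n − E[|E(G)|] = 107 − 53/9 = 910/9.
Numerically: ≈ 101.111111.
(This is only a lower bound; the true E[α(G)] may be larger.)

E[α(G)] ≥ 910/9 ≈ 101.111111.


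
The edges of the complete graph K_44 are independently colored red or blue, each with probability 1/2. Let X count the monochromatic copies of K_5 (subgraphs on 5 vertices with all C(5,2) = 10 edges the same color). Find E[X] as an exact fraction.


Let X = Σ_S X_S over the C(44, 5) = 1086008 subsets S of size 5, where X_S = 1 if the K_5 on S is monochromatic.
For a fixed S, the K_5 on S has C(5, 2) = 10 edges. P[all 10 edges red] = (1/2)^10, and likewise for blue, so P[monochromatic] = 2·(1/2)^10 = 2^{1 − 10} = 1/512.
By linearity: E[X] = C(44, 5) · 2^{1 − 10} = 1086008 · 1/512 = 135751/64.
Numerically: E[X] ≈ 2121.10938.

E[X] = C(44,5)·2^(1−C(5,2)) = 135751/64 ≈ 2121.10938.


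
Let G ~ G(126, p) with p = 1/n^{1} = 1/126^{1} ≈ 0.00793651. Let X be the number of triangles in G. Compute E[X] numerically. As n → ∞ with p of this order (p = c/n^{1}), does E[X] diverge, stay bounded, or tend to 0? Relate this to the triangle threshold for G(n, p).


Number of potential triangles: C(126, 3) = 325500.
Each occurs with probability p³ ≈ (0.00793651)³ ≈ 4.99906018e-07.
By linearity: E[X] = C(126, 3)·p³ ≈ 325500 · 4.99906018e-07 ≈ 0.162719.
Here α = 1, so p = 1/n is exactly at the triangle threshold p ~ 1/n. Asymptotically E[X] → c³/6 = 1³/6 = 1/6 ≈ 0.166667, a bounded constant. In this regime the triangle count is asymptotically Poisson(c³/6).

E[X] ≈ 0.162719; in regime p = Θ(1/n^{1}) E[X] stays bounded (at the triangle threshold p ~ 1/n).


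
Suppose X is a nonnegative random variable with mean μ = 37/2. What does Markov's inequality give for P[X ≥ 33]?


μ = E[X] = 37/2, a = 33.
Markov: P[X ≥ 33] ≤ μ/a = (37/2)/33 = 37/66.
Numerically: ≈ 0.561.
(Since a = 33 > μ = 18.500, the bound 37/66 is < 1 and informative.)

P[X ≥ 33] ≤ 37/66 ≈ 0.561.


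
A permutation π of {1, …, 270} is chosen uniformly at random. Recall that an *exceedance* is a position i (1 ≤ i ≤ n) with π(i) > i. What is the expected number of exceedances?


Write X = Σ_{i=1}^{270} X_i, where X_i = 1_{π(i) > i}.
For each fixed i, π(i) is uniform over {1, …, 270} (marginal of a uniform permutation), so P[π(i) > i] = (n − i)/n. Summing: Σ_{i=1}^{270} (n − i)/n = (0 + 1 + … + 269)/270 = 270(270 − 1)/(2·270) = (270 − 1)/2.
Hence E[X] = Σ_{i=1}^{270} (270 − i)/270 = 269/2 ≈ 134.500000.

E[X] = 269/2 = 134.500000.


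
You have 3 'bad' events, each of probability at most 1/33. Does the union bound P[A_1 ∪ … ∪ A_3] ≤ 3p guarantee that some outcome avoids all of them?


Union bound: P[∪_{i=1}^{3} A_i] ≤ Σ_i P[A_i] ≤ 3·p = 3·(1/33) = 1/11.
Numerically: 1/11 ≈ 0.091.
Is 1/11 < 1? YES.
Since P[∪ A_i] ≤ 1/11 < 1, the complement has P[∩ A_i^c] ≥ 1 − 1/11 = 10/11 > 0, so some outcome avoids every A_i.

3·p = 1/11 ≈ 0.091; existence CERTIFIED by the union bound.


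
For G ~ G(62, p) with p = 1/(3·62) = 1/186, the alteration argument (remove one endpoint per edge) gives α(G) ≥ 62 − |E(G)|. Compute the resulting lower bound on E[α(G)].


E[|E(G)|] = C(62, 2)·p = 1891 · (1/186) = 61/6.
E[α(G)] ≥ n − E[|E(G)|] = 62 − 61/6 = 311/6.
Numerically: ≈ 51.833.
(This is only a lower bound; the true E[α(G)] may be larger.)

E[α(G)] ≥ 311/6 ≈ 51.833.


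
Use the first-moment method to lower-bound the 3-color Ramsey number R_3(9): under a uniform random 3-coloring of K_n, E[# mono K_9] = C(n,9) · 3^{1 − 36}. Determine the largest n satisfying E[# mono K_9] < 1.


We need C(n, 9) · 3^{1 − 36} < 1, i.e. C(n, 9) < 3^{36 − 1} = 50031545098999707.
Check values of n near the boundary:
  n = 300: C(300, 9) = 48052241692154700; 48052241692154700 < 50031545098999707? YES
  n = 301: C(301, 9) = 49533303936090975; 49533303936090975 < 50031545098999707? YES
  n = 302: C(302, 9) = 51054804739588650; 51054804739588650 < 50031545098999707? NO
  n = 303: C(303, 9) = 52617706925494425; 52617706925494425 < 50031545098999707? NO
The largest n with C(n, 9) < 50031545098999707 is n = 301 (where E[X] = 16511101312030325/16677181699666569 ≈ 0.990041). Hence R_3(9) > 301, i.e. R_3(9) ≥ 302.

Largest n = 301; hence R_3(9) > 301.


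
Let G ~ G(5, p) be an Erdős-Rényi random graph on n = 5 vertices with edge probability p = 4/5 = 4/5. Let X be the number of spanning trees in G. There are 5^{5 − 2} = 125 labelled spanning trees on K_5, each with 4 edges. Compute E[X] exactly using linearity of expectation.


K_5 has 5^{5 − 2} = 125 labelled spanning trees.
For each such spanning tree H, let X_H = 1 if all 4 edges of H are present in G. Then P[X_H = 1] = p^{4} = (4/5)^{4} = 256/625.
By linearity: E[X] = Σ_H E[X_H] = 125 · p^{4} = 125 · 256/625 = 256/5.
Numerically: E[X] ≈ 51.2.

E[X] = 125 · (4/5)^{4} = 256/5 ≈ 51.2.


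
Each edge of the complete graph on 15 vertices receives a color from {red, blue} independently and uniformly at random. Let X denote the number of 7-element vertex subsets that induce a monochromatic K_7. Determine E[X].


Let X = Σ_S X_S over the C(15, 7) = 6435 subsets S of size 7, where X_S = 1 if the K_7 on S is monochromatic.
For a fixed S, the K_7 on S has C(7, 2) = 21 edges. P[all 21 edges red] = (1/2)^21, and likewise for blue, so P[monochromatic] = 2·(1/2)^21 = 2^{1 − 21} = 1/1048576.
Summing: E[X] = C(15, 7) · 2^{1 − 21} = 6435 · 1/1048576 = 6435/1048576.
Numerically: E[X] ≈ 0.00614.

E[X] = C(15,7)·2^(1−C(7,2)) = 6435/1048576 ≈ 0.00614.


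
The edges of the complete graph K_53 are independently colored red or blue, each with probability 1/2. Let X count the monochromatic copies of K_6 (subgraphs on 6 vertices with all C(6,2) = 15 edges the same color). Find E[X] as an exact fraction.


Let X = Σ_S X_S over the C(53, 6) = 22957480 subsets S of size 6, where X_S = 1 if the K_6 on S is monochromatic.
For a fixed S, the K_6 on S has C(6, 2) = 15 edges. P[all 15 edges red] = (1/2)^15, and likewise for blue, so P[monochromatic] = 2·(1/2)^15 = 2^{1 − 15} = 1/16384.
By linearity of expectation: E[X] = C(53, 6) · 2^{1 − 15} = 22957480 · 1/16384 = 2869685/2048.
Numerically: E[X] ≈ 1401.2134.

E[X] = C(53,6)·2^(1−C(6,2)) = 2869685/2048 ≈ 1401.2134.


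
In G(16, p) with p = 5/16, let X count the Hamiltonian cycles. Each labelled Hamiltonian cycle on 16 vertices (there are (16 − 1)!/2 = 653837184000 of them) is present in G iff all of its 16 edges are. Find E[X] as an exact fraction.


K_16 has (16 − 1)!/2 = 653837184000 labelled Hamiltonian cycles.
For each such Hamiltonian cycle H, let X_H = 1 if all 16 edges of H are present in G. Then P[X_H = 1] = p^{16} = (5/16)^{16} = 152587890625/18446744073709551616.
By linearity of expectation: E[X] = Σ_H E[X_H] = 653837184000 · p^{16} = 653837184000 · 152587890625/18446744073709551616 = 97429332733154296875/18014398509481984.
Numerically: E[X] ≈ 5.41e+03.

E[X] = 653837184000 · (5/16)^{16} = 97429332733154296875/18014398509481984 ≈ 5.41e+03.
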